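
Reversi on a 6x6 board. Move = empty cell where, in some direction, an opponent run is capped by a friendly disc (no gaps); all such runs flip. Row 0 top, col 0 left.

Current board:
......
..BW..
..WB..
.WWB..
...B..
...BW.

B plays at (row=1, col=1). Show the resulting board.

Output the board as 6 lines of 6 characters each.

Place B at (1,1); scan 8 dirs for brackets.
Dir NW: first cell '.' (not opp) -> no flip
Dir N: first cell '.' (not opp) -> no flip
Dir NE: first cell '.' (not opp) -> no flip
Dir W: first cell '.' (not opp) -> no flip
Dir E: first cell 'B' (not opp) -> no flip
Dir SW: first cell '.' (not opp) -> no flip
Dir S: first cell '.' (not opp) -> no flip
Dir SE: opp run (2,2) capped by B -> flip
All flips: (2,2)

Answer: ......
.BBW..
..BB..
.WWB..
...B..
...BW.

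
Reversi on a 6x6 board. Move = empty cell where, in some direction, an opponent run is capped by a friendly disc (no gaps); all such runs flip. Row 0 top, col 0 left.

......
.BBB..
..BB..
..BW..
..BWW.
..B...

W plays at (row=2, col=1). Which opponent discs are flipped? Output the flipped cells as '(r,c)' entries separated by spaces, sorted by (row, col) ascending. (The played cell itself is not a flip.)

Dir NW: first cell '.' (not opp) -> no flip
Dir N: opp run (1,1), next='.' -> no flip
Dir NE: opp run (1,2), next='.' -> no flip
Dir W: first cell '.' (not opp) -> no flip
Dir E: opp run (2,2) (2,3), next='.' -> no flip
Dir SW: first cell '.' (not opp) -> no flip
Dir S: first cell '.' (not opp) -> no flip
Dir SE: opp run (3,2) capped by W -> flip

Answer: (3,2)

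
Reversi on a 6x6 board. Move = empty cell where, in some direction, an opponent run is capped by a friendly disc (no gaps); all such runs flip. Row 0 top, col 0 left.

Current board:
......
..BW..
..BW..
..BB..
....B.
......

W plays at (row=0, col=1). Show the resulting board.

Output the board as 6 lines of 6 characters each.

Answer: .W....
..WW..
..BW..
..BB..
....B.
......

Derivation:
Place W at (0,1); scan 8 dirs for brackets.
Dir NW: edge -> no flip
Dir N: edge -> no flip
Dir NE: edge -> no flip
Dir W: first cell '.' (not opp) -> no flip
Dir E: first cell '.' (not opp) -> no flip
Dir SW: first cell '.' (not opp) -> no flip
Dir S: first cell '.' (not opp) -> no flip
Dir SE: opp run (1,2) capped by W -> flip
All flips: (1,2)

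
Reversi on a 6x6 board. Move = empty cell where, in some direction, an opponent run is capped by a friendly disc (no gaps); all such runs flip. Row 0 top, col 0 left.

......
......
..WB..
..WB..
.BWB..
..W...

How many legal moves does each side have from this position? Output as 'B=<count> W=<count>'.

-- B to move --
(1,1): flips 1 -> legal
(1,2): no bracket -> illegal
(1,3): no bracket -> illegal
(2,1): flips 2 -> legal
(3,1): flips 1 -> legal
(5,1): flips 1 -> legal
(5,3): no bracket -> illegal
B mobility = 4
-- W to move --
(1,2): no bracket -> illegal
(1,3): no bracket -> illegal
(1,4): flips 1 -> legal
(2,4): flips 2 -> legal
(3,0): flips 1 -> legal
(3,1): no bracket -> illegal
(3,4): flips 2 -> legal
(4,0): flips 1 -> legal
(4,4): flips 2 -> legal
(5,0): flips 1 -> legal
(5,1): no bracket -> illegal
(5,3): no bracket -> illegal
(5,4): flips 1 -> legal
W mobility = 8

Answer: B=4 W=8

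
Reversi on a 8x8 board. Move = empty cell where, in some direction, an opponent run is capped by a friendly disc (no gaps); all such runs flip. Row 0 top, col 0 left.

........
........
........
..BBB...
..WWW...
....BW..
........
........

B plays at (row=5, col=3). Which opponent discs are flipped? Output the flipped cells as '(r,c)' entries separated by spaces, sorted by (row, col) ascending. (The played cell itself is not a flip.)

Dir NW: opp run (4,2), next='.' -> no flip
Dir N: opp run (4,3) capped by B -> flip
Dir NE: opp run (4,4), next='.' -> no flip
Dir W: first cell '.' (not opp) -> no flip
Dir E: first cell 'B' (not opp) -> no flip
Dir SW: first cell '.' (not opp) -> no flip
Dir S: first cell '.' (not opp) -> no flip
Dir SE: first cell '.' (not opp) -> no flip

Answer: (4,3)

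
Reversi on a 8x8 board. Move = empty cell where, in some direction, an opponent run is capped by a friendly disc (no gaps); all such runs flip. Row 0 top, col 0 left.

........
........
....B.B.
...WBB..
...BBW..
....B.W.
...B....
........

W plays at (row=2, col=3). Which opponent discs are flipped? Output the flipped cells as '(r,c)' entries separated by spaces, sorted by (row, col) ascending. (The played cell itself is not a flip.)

Dir NW: first cell '.' (not opp) -> no flip
Dir N: first cell '.' (not opp) -> no flip
Dir NE: first cell '.' (not opp) -> no flip
Dir W: first cell '.' (not opp) -> no flip
Dir E: opp run (2,4), next='.' -> no flip
Dir SW: first cell '.' (not opp) -> no flip
Dir S: first cell 'W' (not opp) -> no flip
Dir SE: opp run (3,4) capped by W -> flip

Answer: (3,4)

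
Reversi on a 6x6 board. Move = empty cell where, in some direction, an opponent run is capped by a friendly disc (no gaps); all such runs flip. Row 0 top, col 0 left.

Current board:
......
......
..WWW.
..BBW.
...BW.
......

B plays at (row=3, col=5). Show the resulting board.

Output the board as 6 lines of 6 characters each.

Answer: ......
......
..WWW.
..BBBB
...BW.
......

Derivation:
Place B at (3,5); scan 8 dirs for brackets.
Dir NW: opp run (2,4), next='.' -> no flip
Dir N: first cell '.' (not opp) -> no flip
Dir NE: edge -> no flip
Dir W: opp run (3,4) capped by B -> flip
Dir E: edge -> no flip
Dir SW: opp run (4,4), next='.' -> no flip
Dir S: first cell '.' (not opp) -> no flip
Dir SE: edge -> no flip
All flips: (3,4)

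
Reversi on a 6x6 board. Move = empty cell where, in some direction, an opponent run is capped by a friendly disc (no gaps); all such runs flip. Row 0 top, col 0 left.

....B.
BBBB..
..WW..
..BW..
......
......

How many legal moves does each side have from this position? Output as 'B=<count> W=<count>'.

Answer: B=5 W=7

Derivation:
-- B to move --
(1,4): flips 1 -> legal
(2,1): no bracket -> illegal
(2,4): no bracket -> illegal
(3,1): flips 1 -> legal
(3,4): flips 2 -> legal
(4,2): no bracket -> illegal
(4,3): flips 2 -> legal
(4,4): flips 2 -> legal
B mobility = 5
-- W to move --
(0,0): flips 1 -> legal
(0,1): flips 1 -> legal
(0,2): flips 1 -> legal
(0,3): flips 1 -> legal
(0,5): no bracket -> illegal
(1,4): no bracket -> illegal
(1,5): no bracket -> illegal
(2,0): no bracket -> illegal
(2,1): no bracket -> illegal
(2,4): no bracket -> illegal
(3,1): flips 1 -> legal
(4,1): flips 1 -> legal
(4,2): flips 1 -> legal
(4,3): no bracket -> illegal
W mobility = 7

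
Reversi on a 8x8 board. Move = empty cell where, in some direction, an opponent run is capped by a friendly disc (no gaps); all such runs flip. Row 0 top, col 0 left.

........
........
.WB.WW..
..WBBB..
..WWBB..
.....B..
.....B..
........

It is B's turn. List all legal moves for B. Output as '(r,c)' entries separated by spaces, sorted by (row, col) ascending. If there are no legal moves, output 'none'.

Answer: (1,3) (1,4) (1,5) (1,6) (2,0) (3,1) (4,1) (5,1) (5,2) (5,3)

Derivation:
(1,0): no bracket -> illegal
(1,1): no bracket -> illegal
(1,2): no bracket -> illegal
(1,3): flips 1 -> legal
(1,4): flips 1 -> legal
(1,5): flips 2 -> legal
(1,6): flips 1 -> legal
(2,0): flips 1 -> legal
(2,3): no bracket -> illegal
(2,6): no bracket -> illegal
(3,0): no bracket -> illegal
(3,1): flips 1 -> legal
(3,6): no bracket -> illegal
(4,1): flips 2 -> legal
(5,1): flips 1 -> legal
(5,2): flips 3 -> legal
(5,3): flips 1 -> legal
(5,4): no bracket -> illegal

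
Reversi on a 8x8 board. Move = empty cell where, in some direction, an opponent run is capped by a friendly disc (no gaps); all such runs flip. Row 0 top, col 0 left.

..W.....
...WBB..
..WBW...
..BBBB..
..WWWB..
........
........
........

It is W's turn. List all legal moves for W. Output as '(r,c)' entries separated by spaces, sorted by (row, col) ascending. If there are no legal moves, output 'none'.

(0,3): no bracket -> illegal
(0,4): flips 1 -> legal
(0,5): no bracket -> illegal
(0,6): flips 1 -> legal
(1,2): no bracket -> illegal
(1,6): flips 2 -> legal
(2,1): flips 1 -> legal
(2,5): flips 1 -> legal
(2,6): flips 1 -> legal
(3,1): no bracket -> illegal
(3,6): no bracket -> illegal
(4,1): no bracket -> illegal
(4,6): flips 2 -> legal
(5,4): no bracket -> illegal
(5,5): no bracket -> illegal
(5,6): no bracket -> illegal

Answer: (0,4) (0,6) (1,6) (2,1) (2,5) (2,6) (4,6)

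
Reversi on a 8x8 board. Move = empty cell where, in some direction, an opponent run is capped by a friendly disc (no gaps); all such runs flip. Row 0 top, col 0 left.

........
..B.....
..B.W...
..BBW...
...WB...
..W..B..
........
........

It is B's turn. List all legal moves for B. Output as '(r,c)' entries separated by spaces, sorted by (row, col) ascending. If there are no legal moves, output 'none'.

Answer: (1,4) (1,5) (3,5) (4,2) (5,3) (5,4)

Derivation:
(1,3): no bracket -> illegal
(1,4): flips 2 -> legal
(1,5): flips 1 -> legal
(2,3): no bracket -> illegal
(2,5): no bracket -> illegal
(3,5): flips 1 -> legal
(4,1): no bracket -> illegal
(4,2): flips 1 -> legal
(4,5): no bracket -> illegal
(5,1): no bracket -> illegal
(5,3): flips 1 -> legal
(5,4): flips 1 -> legal
(6,1): no bracket -> illegal
(6,2): no bracket -> illegal
(6,3): no bracket -> illegal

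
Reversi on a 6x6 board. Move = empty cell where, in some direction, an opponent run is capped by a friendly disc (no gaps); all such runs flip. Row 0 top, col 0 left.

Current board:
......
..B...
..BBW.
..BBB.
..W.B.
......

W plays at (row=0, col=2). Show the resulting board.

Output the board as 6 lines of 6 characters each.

Place W at (0,2); scan 8 dirs for brackets.
Dir NW: edge -> no flip
Dir N: edge -> no flip
Dir NE: edge -> no flip
Dir W: first cell '.' (not opp) -> no flip
Dir E: first cell '.' (not opp) -> no flip
Dir SW: first cell '.' (not opp) -> no flip
Dir S: opp run (1,2) (2,2) (3,2) capped by W -> flip
Dir SE: first cell '.' (not opp) -> no flip
All flips: (1,2) (2,2) (3,2)

Answer: ..W...
..W...
..WBW.
..WBB.
..W.B.
......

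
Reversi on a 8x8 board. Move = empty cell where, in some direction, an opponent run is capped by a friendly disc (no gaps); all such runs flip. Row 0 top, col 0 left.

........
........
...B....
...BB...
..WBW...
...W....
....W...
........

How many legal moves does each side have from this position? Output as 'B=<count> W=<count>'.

Answer: B=6 W=3

Derivation:
-- B to move --
(3,1): no bracket -> illegal
(3,2): no bracket -> illegal
(3,5): no bracket -> illegal
(4,1): flips 1 -> legal
(4,5): flips 1 -> legal
(5,1): flips 1 -> legal
(5,2): no bracket -> illegal
(5,4): flips 1 -> legal
(5,5): flips 1 -> legal
(6,2): no bracket -> illegal
(6,3): flips 1 -> legal
(6,5): no bracket -> illegal
(7,3): no bracket -> illegal
(7,4): no bracket -> illegal
(7,5): no bracket -> illegal
B mobility = 6
-- W to move --
(1,2): no bracket -> illegal
(1,3): flips 3 -> legal
(1,4): no bracket -> illegal
(2,2): flips 1 -> legal
(2,4): flips 2 -> legal
(2,5): no bracket -> illegal
(3,2): no bracket -> illegal
(3,5): no bracket -> illegal
(4,5): no bracket -> illegal
(5,2): no bracket -> illegal
(5,4): no bracket -> illegal
W mobility = 3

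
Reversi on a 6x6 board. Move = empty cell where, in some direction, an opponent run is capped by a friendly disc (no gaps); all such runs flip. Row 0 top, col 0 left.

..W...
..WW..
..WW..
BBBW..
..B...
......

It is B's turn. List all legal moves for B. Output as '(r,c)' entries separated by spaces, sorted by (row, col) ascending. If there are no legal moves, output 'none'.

(0,1): no bracket -> illegal
(0,3): no bracket -> illegal
(0,4): flips 2 -> legal
(1,1): no bracket -> illegal
(1,4): flips 1 -> legal
(2,1): no bracket -> illegal
(2,4): flips 1 -> legal
(3,4): flips 1 -> legal
(4,3): no bracket -> illegal
(4,4): no bracket -> illegal

Answer: (0,4) (1,4) (2,4) (3,4)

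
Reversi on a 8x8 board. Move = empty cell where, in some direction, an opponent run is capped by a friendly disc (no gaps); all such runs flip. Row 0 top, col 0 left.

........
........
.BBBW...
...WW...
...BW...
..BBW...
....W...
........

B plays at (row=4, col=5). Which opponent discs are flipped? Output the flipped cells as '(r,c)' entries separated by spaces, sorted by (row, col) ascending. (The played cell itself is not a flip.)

Dir NW: opp run (3,4) capped by B -> flip
Dir N: first cell '.' (not opp) -> no flip
Dir NE: first cell '.' (not opp) -> no flip
Dir W: opp run (4,4) capped by B -> flip
Dir E: first cell '.' (not opp) -> no flip
Dir SW: opp run (5,4), next='.' -> no flip
Dir S: first cell '.' (not opp) -> no flip
Dir SE: first cell '.' (not opp) -> no flip

Answer: (3,4) (4,4)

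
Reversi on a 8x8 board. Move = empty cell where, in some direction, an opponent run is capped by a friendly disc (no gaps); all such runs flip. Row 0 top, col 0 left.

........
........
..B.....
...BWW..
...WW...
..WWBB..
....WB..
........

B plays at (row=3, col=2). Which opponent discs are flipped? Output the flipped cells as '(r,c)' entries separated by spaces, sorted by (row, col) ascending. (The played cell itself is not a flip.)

Answer: (4,3)

Derivation:
Dir NW: first cell '.' (not opp) -> no flip
Dir N: first cell 'B' (not opp) -> no flip
Dir NE: first cell '.' (not opp) -> no flip
Dir W: first cell '.' (not opp) -> no flip
Dir E: first cell 'B' (not opp) -> no flip
Dir SW: first cell '.' (not opp) -> no flip
Dir S: first cell '.' (not opp) -> no flip
Dir SE: opp run (4,3) capped by B -> flip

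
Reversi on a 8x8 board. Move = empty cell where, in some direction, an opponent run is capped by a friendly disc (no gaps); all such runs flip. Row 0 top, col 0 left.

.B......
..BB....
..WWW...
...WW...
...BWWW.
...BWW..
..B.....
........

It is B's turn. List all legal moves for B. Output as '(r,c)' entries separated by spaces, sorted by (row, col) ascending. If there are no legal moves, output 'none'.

(1,1): no bracket -> illegal
(1,4): no bracket -> illegal
(1,5): no bracket -> illegal
(2,1): no bracket -> illegal
(2,5): flips 1 -> legal
(3,1): flips 1 -> legal
(3,2): flips 1 -> legal
(3,5): flips 2 -> legal
(3,6): no bracket -> illegal
(3,7): no bracket -> illegal
(4,2): no bracket -> illegal
(4,7): flips 3 -> legal
(5,6): flips 5 -> legal
(5,7): no bracket -> illegal
(6,3): no bracket -> illegal
(6,4): no bracket -> illegal
(6,5): flips 1 -> legal
(6,6): no bracket -> illegal

Answer: (2,5) (3,1) (3,2) (3,5) (4,7) (5,6) (6,5)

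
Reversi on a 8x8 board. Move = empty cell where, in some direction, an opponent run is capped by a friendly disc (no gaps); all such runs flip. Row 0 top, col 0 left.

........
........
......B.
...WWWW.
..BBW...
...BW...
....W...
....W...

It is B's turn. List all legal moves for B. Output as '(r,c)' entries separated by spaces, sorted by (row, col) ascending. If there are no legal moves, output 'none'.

Answer: (2,3) (2,4) (2,5) (4,5) (4,6) (5,5) (6,5) (7,5)

Derivation:
(2,2): no bracket -> illegal
(2,3): flips 1 -> legal
(2,4): flips 1 -> legal
(2,5): flips 1 -> legal
(2,7): no bracket -> illegal
(3,2): no bracket -> illegal
(3,7): no bracket -> illegal
(4,5): flips 1 -> legal
(4,6): flips 1 -> legal
(4,7): no bracket -> illegal
(5,5): flips 1 -> legal
(6,3): no bracket -> illegal
(6,5): flips 1 -> legal
(7,3): no bracket -> illegal
(7,5): flips 1 -> legal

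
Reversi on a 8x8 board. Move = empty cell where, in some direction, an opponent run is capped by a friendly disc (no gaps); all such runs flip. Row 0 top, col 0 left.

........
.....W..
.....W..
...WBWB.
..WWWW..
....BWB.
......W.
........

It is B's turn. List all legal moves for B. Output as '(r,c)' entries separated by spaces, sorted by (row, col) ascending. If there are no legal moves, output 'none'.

(0,4): no bracket -> illegal
(0,5): no bracket -> illegal
(0,6): no bracket -> illegal
(1,4): flips 1 -> legal
(1,6): flips 1 -> legal
(2,2): no bracket -> illegal
(2,3): no bracket -> illegal
(2,4): no bracket -> illegal
(2,6): no bracket -> illegal
(3,1): no bracket -> illegal
(3,2): flips 2 -> legal
(4,1): no bracket -> illegal
(4,6): no bracket -> illegal
(5,1): no bracket -> illegal
(5,2): flips 1 -> legal
(5,3): no bracket -> illegal
(5,7): no bracket -> illegal
(6,4): no bracket -> illegal
(6,5): no bracket -> illegal
(6,7): no bracket -> illegal
(7,5): no bracket -> illegal
(7,6): flips 1 -> legal
(7,7): no bracket -> illegal

Answer: (1,4) (1,6) (3,2) (5,2) (7,6)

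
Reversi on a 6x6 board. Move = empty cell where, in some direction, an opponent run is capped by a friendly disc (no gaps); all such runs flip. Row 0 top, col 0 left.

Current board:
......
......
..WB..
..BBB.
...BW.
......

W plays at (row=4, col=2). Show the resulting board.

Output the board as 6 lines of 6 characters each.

Place W at (4,2); scan 8 dirs for brackets.
Dir NW: first cell '.' (not opp) -> no flip
Dir N: opp run (3,2) capped by W -> flip
Dir NE: opp run (3,3), next='.' -> no flip
Dir W: first cell '.' (not opp) -> no flip
Dir E: opp run (4,3) capped by W -> flip
Dir SW: first cell '.' (not opp) -> no flip
Dir S: first cell '.' (not opp) -> no flip
Dir SE: first cell '.' (not opp) -> no flip
All flips: (3,2) (4,3)

Answer: ......
......
..WB..
..WBB.
..WWW.
......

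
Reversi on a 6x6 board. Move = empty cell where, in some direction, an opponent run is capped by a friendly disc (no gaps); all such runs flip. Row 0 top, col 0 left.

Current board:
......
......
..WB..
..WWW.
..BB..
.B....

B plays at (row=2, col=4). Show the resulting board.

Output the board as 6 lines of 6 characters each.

Place B at (2,4); scan 8 dirs for brackets.
Dir NW: first cell '.' (not opp) -> no flip
Dir N: first cell '.' (not opp) -> no flip
Dir NE: first cell '.' (not opp) -> no flip
Dir W: first cell 'B' (not opp) -> no flip
Dir E: first cell '.' (not opp) -> no flip
Dir SW: opp run (3,3) capped by B -> flip
Dir S: opp run (3,4), next='.' -> no flip
Dir SE: first cell '.' (not opp) -> no flip
All flips: (3,3)

Answer: ......
......
..WBB.
..WBW.
..BB..
.B....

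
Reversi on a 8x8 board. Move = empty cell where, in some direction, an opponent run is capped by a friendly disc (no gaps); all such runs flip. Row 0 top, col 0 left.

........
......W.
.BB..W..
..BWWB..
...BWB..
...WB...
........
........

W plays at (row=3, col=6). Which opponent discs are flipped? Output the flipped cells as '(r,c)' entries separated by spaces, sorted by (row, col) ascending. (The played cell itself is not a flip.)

Answer: (3,5)

Derivation:
Dir NW: first cell 'W' (not opp) -> no flip
Dir N: first cell '.' (not opp) -> no flip
Dir NE: first cell '.' (not opp) -> no flip
Dir W: opp run (3,5) capped by W -> flip
Dir E: first cell '.' (not opp) -> no flip
Dir SW: opp run (4,5) (5,4), next='.' -> no flip
Dir S: first cell '.' (not opp) -> no flip
Dir SE: first cell '.' (not opp) -> no flip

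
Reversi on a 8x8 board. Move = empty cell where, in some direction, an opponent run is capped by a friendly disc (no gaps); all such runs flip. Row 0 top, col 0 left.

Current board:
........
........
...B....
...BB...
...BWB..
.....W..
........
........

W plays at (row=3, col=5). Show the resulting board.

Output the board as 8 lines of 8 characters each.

Place W at (3,5); scan 8 dirs for brackets.
Dir NW: first cell '.' (not opp) -> no flip
Dir N: first cell '.' (not opp) -> no flip
Dir NE: first cell '.' (not opp) -> no flip
Dir W: opp run (3,4) (3,3), next='.' -> no flip
Dir E: first cell '.' (not opp) -> no flip
Dir SW: first cell 'W' (not opp) -> no flip
Dir S: opp run (4,5) capped by W -> flip
Dir SE: first cell '.' (not opp) -> no flip
All flips: (4,5)

Answer: ........
........
...B....
...BBW..
...BWW..
.....W..
........
........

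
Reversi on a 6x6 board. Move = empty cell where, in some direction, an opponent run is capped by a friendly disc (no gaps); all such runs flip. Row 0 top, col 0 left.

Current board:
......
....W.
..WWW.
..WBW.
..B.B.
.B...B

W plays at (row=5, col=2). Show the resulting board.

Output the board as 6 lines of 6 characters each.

Answer: ......
....W.
..WWW.
..WBW.
..W.B.
.BW..B

Derivation:
Place W at (5,2); scan 8 dirs for brackets.
Dir NW: first cell '.' (not opp) -> no flip
Dir N: opp run (4,2) capped by W -> flip
Dir NE: first cell '.' (not opp) -> no flip
Dir W: opp run (5,1), next='.' -> no flip
Dir E: first cell '.' (not opp) -> no flip
Dir SW: edge -> no flip
Dir S: edge -> no flip
Dir SE: edge -> no flip
All flips: (4,2)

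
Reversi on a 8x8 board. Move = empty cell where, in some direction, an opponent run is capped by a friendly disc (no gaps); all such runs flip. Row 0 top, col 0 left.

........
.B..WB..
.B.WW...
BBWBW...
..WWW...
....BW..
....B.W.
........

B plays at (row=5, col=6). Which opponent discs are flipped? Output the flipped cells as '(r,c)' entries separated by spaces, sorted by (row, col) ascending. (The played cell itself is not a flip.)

Dir NW: first cell '.' (not opp) -> no flip
Dir N: first cell '.' (not opp) -> no flip
Dir NE: first cell '.' (not opp) -> no flip
Dir W: opp run (5,5) capped by B -> flip
Dir E: first cell '.' (not opp) -> no flip
Dir SW: first cell '.' (not opp) -> no flip
Dir S: opp run (6,6), next='.' -> no flip
Dir SE: first cell '.' (not opp) -> no flip

Answer: (5,5)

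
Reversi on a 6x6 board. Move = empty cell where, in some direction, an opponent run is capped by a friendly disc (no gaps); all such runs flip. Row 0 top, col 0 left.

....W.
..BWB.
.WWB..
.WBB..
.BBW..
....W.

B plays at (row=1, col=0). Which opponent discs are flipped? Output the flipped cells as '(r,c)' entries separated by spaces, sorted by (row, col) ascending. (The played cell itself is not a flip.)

Answer: (2,1)

Derivation:
Dir NW: edge -> no flip
Dir N: first cell '.' (not opp) -> no flip
Dir NE: first cell '.' (not opp) -> no flip
Dir W: edge -> no flip
Dir E: first cell '.' (not opp) -> no flip
Dir SW: edge -> no flip
Dir S: first cell '.' (not opp) -> no flip
Dir SE: opp run (2,1) capped by B -> flip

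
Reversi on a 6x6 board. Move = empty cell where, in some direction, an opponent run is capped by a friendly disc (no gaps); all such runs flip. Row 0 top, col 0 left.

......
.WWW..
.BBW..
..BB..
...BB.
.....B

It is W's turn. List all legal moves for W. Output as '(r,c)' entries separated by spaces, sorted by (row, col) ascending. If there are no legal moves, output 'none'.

(1,0): no bracket -> illegal
(2,0): flips 2 -> legal
(2,4): no bracket -> illegal
(3,0): flips 1 -> legal
(3,1): flips 2 -> legal
(3,4): no bracket -> illegal
(3,5): no bracket -> illegal
(4,1): flips 1 -> legal
(4,2): flips 2 -> legal
(4,5): no bracket -> illegal
(5,2): no bracket -> illegal
(5,3): flips 2 -> legal
(5,4): no bracket -> illegal

Answer: (2,0) (3,0) (3,1) (4,1) (4,2) (5,3)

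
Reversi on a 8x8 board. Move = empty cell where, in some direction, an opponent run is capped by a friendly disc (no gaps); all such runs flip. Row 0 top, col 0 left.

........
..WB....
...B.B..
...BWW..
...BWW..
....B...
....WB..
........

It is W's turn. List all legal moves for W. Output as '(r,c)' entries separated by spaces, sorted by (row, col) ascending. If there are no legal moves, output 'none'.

Answer: (1,4) (1,5) (1,6) (2,2) (3,2) (4,2) (5,2) (6,3) (6,6)

Derivation:
(0,2): no bracket -> illegal
(0,3): no bracket -> illegal
(0,4): no bracket -> illegal
(1,4): flips 1 -> legal
(1,5): flips 1 -> legal
(1,6): flips 1 -> legal
(2,2): flips 1 -> legal
(2,4): no bracket -> illegal
(2,6): no bracket -> illegal
(3,2): flips 1 -> legal
(3,6): no bracket -> illegal
(4,2): flips 1 -> legal
(5,2): flips 1 -> legal
(5,3): no bracket -> illegal
(5,5): no bracket -> illegal
(5,6): no bracket -> illegal
(6,3): flips 1 -> legal
(6,6): flips 1 -> legal
(7,4): no bracket -> illegal
(7,5): no bracket -> illegal
(7,6): no bracket -> illegal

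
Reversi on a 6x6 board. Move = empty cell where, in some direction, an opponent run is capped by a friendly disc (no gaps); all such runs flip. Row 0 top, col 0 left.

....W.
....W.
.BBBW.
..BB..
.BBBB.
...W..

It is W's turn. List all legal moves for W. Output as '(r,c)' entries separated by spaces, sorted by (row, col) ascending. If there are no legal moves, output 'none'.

Answer: (1,3) (2,0) (3,1) (3,5) (5,0) (5,1)

Derivation:
(1,0): no bracket -> illegal
(1,1): no bracket -> illegal
(1,2): no bracket -> illegal
(1,3): flips 3 -> legal
(2,0): flips 3 -> legal
(3,0): no bracket -> illegal
(3,1): flips 1 -> legal
(3,4): no bracket -> illegal
(3,5): flips 1 -> legal
(4,0): no bracket -> illegal
(4,5): no bracket -> illegal
(5,0): flips 3 -> legal
(5,1): flips 2 -> legal
(5,2): no bracket -> illegal
(5,4): no bracket -> illegal
(5,5): no bracket -> illegal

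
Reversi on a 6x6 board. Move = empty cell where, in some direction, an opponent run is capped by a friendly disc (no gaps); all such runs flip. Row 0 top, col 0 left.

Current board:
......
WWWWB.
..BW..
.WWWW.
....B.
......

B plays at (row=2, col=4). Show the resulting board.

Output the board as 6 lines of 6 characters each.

Place B at (2,4); scan 8 dirs for brackets.
Dir NW: opp run (1,3), next='.' -> no flip
Dir N: first cell 'B' (not opp) -> no flip
Dir NE: first cell '.' (not opp) -> no flip
Dir W: opp run (2,3) capped by B -> flip
Dir E: first cell '.' (not opp) -> no flip
Dir SW: opp run (3,3), next='.' -> no flip
Dir S: opp run (3,4) capped by B -> flip
Dir SE: first cell '.' (not opp) -> no flip
All flips: (2,3) (3,4)

Answer: ......
WWWWB.
..BBB.
.WWWB.
....B.
......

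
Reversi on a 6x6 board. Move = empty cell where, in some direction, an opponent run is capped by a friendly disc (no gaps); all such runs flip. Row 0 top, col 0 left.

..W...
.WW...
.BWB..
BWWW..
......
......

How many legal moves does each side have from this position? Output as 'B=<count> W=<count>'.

Answer: B=5 W=6

Derivation:
-- B to move --
(0,0): no bracket -> illegal
(0,1): flips 2 -> legal
(0,3): flips 1 -> legal
(1,0): no bracket -> illegal
(1,3): no bracket -> illegal
(2,0): no bracket -> illegal
(2,4): no bracket -> illegal
(3,4): flips 3 -> legal
(4,0): no bracket -> illegal
(4,1): flips 2 -> legal
(4,2): no bracket -> illegal
(4,3): flips 2 -> legal
(4,4): no bracket -> illegal
B mobility = 5
-- W to move --
(1,0): flips 1 -> legal
(1,3): flips 1 -> legal
(1,4): flips 1 -> legal
(2,0): flips 1 -> legal
(2,4): flips 1 -> legal
(3,4): flips 1 -> legal
(4,0): no bracket -> illegal
(4,1): no bracket -> illegal
W mobility = 6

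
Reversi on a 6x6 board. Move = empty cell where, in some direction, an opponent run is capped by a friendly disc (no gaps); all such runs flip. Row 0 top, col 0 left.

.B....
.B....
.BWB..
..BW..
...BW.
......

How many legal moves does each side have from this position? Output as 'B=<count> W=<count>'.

Answer: B=4 W=7

Derivation:
-- B to move --
(1,2): flips 1 -> legal
(1,3): no bracket -> illegal
(2,4): no bracket -> illegal
(3,1): no bracket -> illegal
(3,4): flips 1 -> legal
(3,5): no bracket -> illegal
(4,2): no bracket -> illegal
(4,5): flips 1 -> legal
(5,3): no bracket -> illegal
(5,4): no bracket -> illegal
(5,5): flips 3 -> legal
B mobility = 4
-- W to move --
(0,0): flips 1 -> legal
(0,2): no bracket -> illegal
(1,0): no bracket -> illegal
(1,2): no bracket -> illegal
(1,3): flips 1 -> legal
(1,4): no bracket -> illegal
(2,0): flips 1 -> legal
(2,4): flips 1 -> legal
(3,0): no bracket -> illegal
(3,1): flips 1 -> legal
(3,4): no bracket -> illegal
(4,1): no bracket -> illegal
(4,2): flips 2 -> legal
(5,2): no bracket -> illegal
(5,3): flips 1 -> legal
(5,4): no bracket -> illegal
W mobility = 7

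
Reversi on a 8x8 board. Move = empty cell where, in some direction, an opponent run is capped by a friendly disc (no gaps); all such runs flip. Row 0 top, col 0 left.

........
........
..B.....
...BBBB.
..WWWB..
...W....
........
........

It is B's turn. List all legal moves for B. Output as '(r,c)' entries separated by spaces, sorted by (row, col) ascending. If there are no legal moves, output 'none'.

(3,1): no bracket -> illegal
(3,2): no bracket -> illegal
(4,1): flips 3 -> legal
(5,1): flips 1 -> legal
(5,2): flips 1 -> legal
(5,4): flips 1 -> legal
(5,5): flips 1 -> legal
(6,2): flips 2 -> legal
(6,3): flips 2 -> legal
(6,4): no bracket -> illegal

Answer: (4,1) (5,1) (5,2) (5,4) (5,5) (6,2) (6,3)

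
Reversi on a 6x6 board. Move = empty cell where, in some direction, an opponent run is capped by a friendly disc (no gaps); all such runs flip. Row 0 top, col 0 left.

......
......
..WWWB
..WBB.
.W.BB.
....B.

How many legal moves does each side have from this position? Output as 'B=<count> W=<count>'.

Answer: B=7 W=5

Derivation:
-- B to move --
(1,1): flips 1 -> legal
(1,2): flips 1 -> legal
(1,3): flips 1 -> legal
(1,4): flips 1 -> legal
(1,5): flips 1 -> legal
(2,1): flips 4 -> legal
(3,0): no bracket -> illegal
(3,1): flips 1 -> legal
(3,5): no bracket -> illegal
(4,0): no bracket -> illegal
(4,2): no bracket -> illegal
(5,0): no bracket -> illegal
(5,1): no bracket -> illegal
(5,2): no bracket -> illegal
B mobility = 7
-- W to move --
(1,4): no bracket -> illegal
(1,5): no bracket -> illegal
(3,5): flips 2 -> legal
(4,2): flips 1 -> legal
(4,5): flips 1 -> legal
(5,2): no bracket -> illegal
(5,3): flips 2 -> legal
(5,5): flips 2 -> legal
W mobility = 5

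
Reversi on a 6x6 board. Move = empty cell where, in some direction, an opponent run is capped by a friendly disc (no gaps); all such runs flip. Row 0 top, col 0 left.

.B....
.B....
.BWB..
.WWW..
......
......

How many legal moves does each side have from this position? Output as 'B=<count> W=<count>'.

-- B to move --
(1,2): no bracket -> illegal
(1,3): no bracket -> illegal
(2,0): no bracket -> illegal
(2,4): no bracket -> illegal
(3,0): no bracket -> illegal
(3,4): no bracket -> illegal
(4,0): no bracket -> illegal
(4,1): flips 2 -> legal
(4,2): no bracket -> illegal
(4,3): flips 2 -> legal
(4,4): flips 2 -> legal
B mobility = 3
-- W to move --
(0,0): flips 1 -> legal
(0,2): no bracket -> illegal
(1,0): flips 1 -> legal
(1,2): no bracket -> illegal
(1,3): flips 1 -> legal
(1,4): flips 1 -> legal
(2,0): flips 1 -> legal
(2,4): flips 1 -> legal
(3,0): no bracket -> illegal
(3,4): no bracket -> illegal
W mobility = 6

Answer: B=3 W=6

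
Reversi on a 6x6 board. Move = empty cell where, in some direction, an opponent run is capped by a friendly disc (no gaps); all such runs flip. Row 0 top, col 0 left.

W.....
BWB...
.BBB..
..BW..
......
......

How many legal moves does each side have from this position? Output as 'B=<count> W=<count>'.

Answer: B=4 W=3

Derivation:
-- B to move --
(0,1): flips 1 -> legal
(0,2): no bracket -> illegal
(2,0): no bracket -> illegal
(2,4): no bracket -> illegal
(3,4): flips 1 -> legal
(4,2): no bracket -> illegal
(4,3): flips 1 -> legal
(4,4): flips 1 -> legal
B mobility = 4
-- W to move --
(0,1): no bracket -> illegal
(0,2): no bracket -> illegal
(0,3): no bracket -> illegal
(1,3): flips 2 -> legal
(1,4): no bracket -> illegal
(2,0): flips 1 -> legal
(2,4): no bracket -> illegal
(3,0): no bracket -> illegal
(3,1): flips 2 -> legal
(3,4): no bracket -> illegal
(4,1): no bracket -> illegal
(4,2): no bracket -> illegal
(4,3): no bracket -> illegal
W mobility = 3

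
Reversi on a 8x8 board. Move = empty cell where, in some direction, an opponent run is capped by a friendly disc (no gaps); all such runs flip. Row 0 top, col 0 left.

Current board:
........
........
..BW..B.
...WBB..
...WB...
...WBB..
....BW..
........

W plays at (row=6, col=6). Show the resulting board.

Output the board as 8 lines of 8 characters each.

Answer: ........
........
..BW..B.
...WBB..
...WW...
...WBW..
....BWW.
........

Derivation:
Place W at (6,6); scan 8 dirs for brackets.
Dir NW: opp run (5,5) (4,4) capped by W -> flip
Dir N: first cell '.' (not opp) -> no flip
Dir NE: first cell '.' (not opp) -> no flip
Dir W: first cell 'W' (not opp) -> no flip
Dir E: first cell '.' (not opp) -> no flip
Dir SW: first cell '.' (not opp) -> no flip
Dir S: first cell '.' (not opp) -> no flip
Dir SE: first cell '.' (not opp) -> no flip
All flips: (4,4) (5,5)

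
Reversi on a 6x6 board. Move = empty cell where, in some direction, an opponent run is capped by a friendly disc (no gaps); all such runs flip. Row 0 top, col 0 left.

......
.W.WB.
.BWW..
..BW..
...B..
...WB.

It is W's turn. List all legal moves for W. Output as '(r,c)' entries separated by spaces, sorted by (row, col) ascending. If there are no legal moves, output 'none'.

Answer: (0,5) (1,5) (2,0) (3,1) (4,1) (4,2) (5,5)

Derivation:
(0,3): no bracket -> illegal
(0,4): no bracket -> illegal
(0,5): flips 1 -> legal
(1,0): no bracket -> illegal
(1,2): no bracket -> illegal
(1,5): flips 1 -> legal
(2,0): flips 1 -> legal
(2,4): no bracket -> illegal
(2,5): no bracket -> illegal
(3,0): no bracket -> illegal
(3,1): flips 2 -> legal
(3,4): no bracket -> illegal
(4,1): flips 1 -> legal
(4,2): flips 1 -> legal
(4,4): no bracket -> illegal
(4,5): no bracket -> illegal
(5,2): no bracket -> illegal
(5,5): flips 1 -> legal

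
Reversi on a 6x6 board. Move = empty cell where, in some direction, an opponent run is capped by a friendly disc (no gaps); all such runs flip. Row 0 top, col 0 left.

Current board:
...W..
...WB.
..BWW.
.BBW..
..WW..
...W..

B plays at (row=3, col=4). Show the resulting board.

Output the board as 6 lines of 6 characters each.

Answer: ...W..
...WB.
..BWB.
.BBBB.
..WW..
...W..

Derivation:
Place B at (3,4); scan 8 dirs for brackets.
Dir NW: opp run (2,3), next='.' -> no flip
Dir N: opp run (2,4) capped by B -> flip
Dir NE: first cell '.' (not opp) -> no flip
Dir W: opp run (3,3) capped by B -> flip
Dir E: first cell '.' (not opp) -> no flip
Dir SW: opp run (4,3), next='.' -> no flip
Dir S: first cell '.' (not opp) -> no flip
Dir SE: first cell '.' (not opp) -> no flip
All flips: (2,4) (3,3)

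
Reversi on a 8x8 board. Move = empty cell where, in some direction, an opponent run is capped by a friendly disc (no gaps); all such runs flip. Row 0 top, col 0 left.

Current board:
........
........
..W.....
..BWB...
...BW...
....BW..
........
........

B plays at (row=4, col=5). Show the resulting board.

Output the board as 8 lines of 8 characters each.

Place B at (4,5); scan 8 dirs for brackets.
Dir NW: first cell 'B' (not opp) -> no flip
Dir N: first cell '.' (not opp) -> no flip
Dir NE: first cell '.' (not opp) -> no flip
Dir W: opp run (4,4) capped by B -> flip
Dir E: first cell '.' (not opp) -> no flip
Dir SW: first cell 'B' (not opp) -> no flip
Dir S: opp run (5,5), next='.' -> no flip
Dir SE: first cell '.' (not opp) -> no flip
All flips: (4,4)

Answer: ........
........
..W.....
..BWB...
...BBB..
....BW..
........
........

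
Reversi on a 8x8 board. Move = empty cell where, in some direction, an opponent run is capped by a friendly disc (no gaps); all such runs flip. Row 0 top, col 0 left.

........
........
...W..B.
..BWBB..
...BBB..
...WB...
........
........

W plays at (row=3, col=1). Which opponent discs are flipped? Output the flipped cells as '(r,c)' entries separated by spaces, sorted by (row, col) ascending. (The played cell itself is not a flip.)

Answer: (3,2)

Derivation:
Dir NW: first cell '.' (not opp) -> no flip
Dir N: first cell '.' (not opp) -> no flip
Dir NE: first cell '.' (not opp) -> no flip
Dir W: first cell '.' (not opp) -> no flip
Dir E: opp run (3,2) capped by W -> flip
Dir SW: first cell '.' (not opp) -> no flip
Dir S: first cell '.' (not opp) -> no flip
Dir SE: first cell '.' (not opp) -> no flip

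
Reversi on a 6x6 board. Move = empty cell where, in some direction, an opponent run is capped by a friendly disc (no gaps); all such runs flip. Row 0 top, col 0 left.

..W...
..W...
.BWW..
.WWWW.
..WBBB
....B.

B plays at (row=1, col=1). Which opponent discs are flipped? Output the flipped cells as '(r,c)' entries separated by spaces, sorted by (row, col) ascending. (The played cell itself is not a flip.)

Dir NW: first cell '.' (not opp) -> no flip
Dir N: first cell '.' (not opp) -> no flip
Dir NE: opp run (0,2), next=edge -> no flip
Dir W: first cell '.' (not opp) -> no flip
Dir E: opp run (1,2), next='.' -> no flip
Dir SW: first cell '.' (not opp) -> no flip
Dir S: first cell 'B' (not opp) -> no flip
Dir SE: opp run (2,2) (3,3) capped by B -> flip

Answer: (2,2) (3,3)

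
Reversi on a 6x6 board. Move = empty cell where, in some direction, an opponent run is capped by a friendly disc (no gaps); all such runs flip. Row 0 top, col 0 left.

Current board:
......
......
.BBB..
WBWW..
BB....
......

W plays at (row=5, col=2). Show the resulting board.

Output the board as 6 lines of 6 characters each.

Answer: ......
......
.BBB..
WBWW..
BW....
..W...

Derivation:
Place W at (5,2); scan 8 dirs for brackets.
Dir NW: opp run (4,1) capped by W -> flip
Dir N: first cell '.' (not opp) -> no flip
Dir NE: first cell '.' (not opp) -> no flip
Dir W: first cell '.' (not opp) -> no flip
Dir E: first cell '.' (not opp) -> no flip
Dir SW: edge -> no flip
Dir S: edge -> no flip
Dir SE: edge -> no flip
All flips: (4,1)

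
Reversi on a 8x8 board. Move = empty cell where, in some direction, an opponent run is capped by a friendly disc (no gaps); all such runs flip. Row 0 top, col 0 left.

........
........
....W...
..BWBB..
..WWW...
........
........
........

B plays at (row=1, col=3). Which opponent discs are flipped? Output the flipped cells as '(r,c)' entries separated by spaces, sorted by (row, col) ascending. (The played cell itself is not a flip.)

Answer: (2,4)

Derivation:
Dir NW: first cell '.' (not opp) -> no flip
Dir N: first cell '.' (not opp) -> no flip
Dir NE: first cell '.' (not opp) -> no flip
Dir W: first cell '.' (not opp) -> no flip
Dir E: first cell '.' (not opp) -> no flip
Dir SW: first cell '.' (not opp) -> no flip
Dir S: first cell '.' (not opp) -> no flip
Dir SE: opp run (2,4) capped by B -> flip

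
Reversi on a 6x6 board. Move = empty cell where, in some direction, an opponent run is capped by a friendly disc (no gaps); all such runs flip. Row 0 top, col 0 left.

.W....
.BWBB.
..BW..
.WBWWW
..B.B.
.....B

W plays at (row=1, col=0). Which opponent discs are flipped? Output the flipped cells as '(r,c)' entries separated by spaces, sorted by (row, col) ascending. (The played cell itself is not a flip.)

Dir NW: edge -> no flip
Dir N: first cell '.' (not opp) -> no flip
Dir NE: first cell 'W' (not opp) -> no flip
Dir W: edge -> no flip
Dir E: opp run (1,1) capped by W -> flip
Dir SW: edge -> no flip
Dir S: first cell '.' (not opp) -> no flip
Dir SE: first cell '.' (not opp) -> no flip

Answer: (1,1)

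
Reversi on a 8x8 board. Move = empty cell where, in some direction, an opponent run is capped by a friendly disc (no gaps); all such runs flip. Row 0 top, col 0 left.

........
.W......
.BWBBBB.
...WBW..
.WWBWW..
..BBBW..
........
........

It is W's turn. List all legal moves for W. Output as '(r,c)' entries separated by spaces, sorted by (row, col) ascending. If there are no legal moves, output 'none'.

Answer: (1,2) (1,3) (1,4) (1,5) (1,7) (2,0) (2,7) (3,1) (5,1) (6,2) (6,3) (6,4)

Derivation:
(1,0): no bracket -> illegal
(1,2): flips 2 -> legal
(1,3): flips 2 -> legal
(1,4): flips 2 -> legal
(1,5): flips 2 -> legal
(1,6): no bracket -> illegal
(1,7): flips 1 -> legal
(2,0): flips 1 -> legal
(2,7): flips 4 -> legal
(3,0): no bracket -> illegal
(3,1): flips 1 -> legal
(3,2): no bracket -> illegal
(3,6): no bracket -> illegal
(3,7): no bracket -> illegal
(5,1): flips 3 -> legal
(6,1): no bracket -> illegal
(6,2): flips 2 -> legal
(6,3): flips 4 -> legal
(6,4): flips 2 -> legal
(6,5): no bracket -> illegal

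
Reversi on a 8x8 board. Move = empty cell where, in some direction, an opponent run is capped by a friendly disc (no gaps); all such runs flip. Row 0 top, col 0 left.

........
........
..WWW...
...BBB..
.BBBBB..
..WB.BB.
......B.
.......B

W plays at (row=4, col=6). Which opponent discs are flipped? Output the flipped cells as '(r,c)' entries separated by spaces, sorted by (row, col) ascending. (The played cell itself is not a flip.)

Answer: (3,5)

Derivation:
Dir NW: opp run (3,5) capped by W -> flip
Dir N: first cell '.' (not opp) -> no flip
Dir NE: first cell '.' (not opp) -> no flip
Dir W: opp run (4,5) (4,4) (4,3) (4,2) (4,1), next='.' -> no flip
Dir E: first cell '.' (not opp) -> no flip
Dir SW: opp run (5,5), next='.' -> no flip
Dir S: opp run (5,6) (6,6), next='.' -> no flip
Dir SE: first cell '.' (not opp) -> no flip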